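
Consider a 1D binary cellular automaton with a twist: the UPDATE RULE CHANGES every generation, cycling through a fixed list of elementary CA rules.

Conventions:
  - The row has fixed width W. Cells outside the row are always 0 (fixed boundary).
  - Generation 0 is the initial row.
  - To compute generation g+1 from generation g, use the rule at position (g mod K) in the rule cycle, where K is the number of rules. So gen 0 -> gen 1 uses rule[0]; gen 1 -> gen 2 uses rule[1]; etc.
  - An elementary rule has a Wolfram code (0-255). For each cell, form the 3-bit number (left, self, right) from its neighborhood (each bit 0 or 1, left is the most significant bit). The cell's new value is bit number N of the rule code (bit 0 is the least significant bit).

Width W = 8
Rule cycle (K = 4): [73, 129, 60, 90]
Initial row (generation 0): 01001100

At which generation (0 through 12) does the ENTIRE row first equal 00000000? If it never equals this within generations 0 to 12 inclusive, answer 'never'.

Gen 0: 01001100
Gen 1 (rule 73): 00001101
Gen 2 (rule 129): 11100000
Gen 3 (rule 60): 10010000
Gen 4 (rule 90): 01101000
Gen 5 (rule 73): 01100011
Gen 6 (rule 129): 00001000
Gen 7 (rule 60): 00001100
Gen 8 (rule 90): 00011110
Gen 9 (rule 73): 11010010
Gen 10 (rule 129): 00000000
Gen 11 (rule 60): 00000000
Gen 12 (rule 90): 00000000

Answer: 10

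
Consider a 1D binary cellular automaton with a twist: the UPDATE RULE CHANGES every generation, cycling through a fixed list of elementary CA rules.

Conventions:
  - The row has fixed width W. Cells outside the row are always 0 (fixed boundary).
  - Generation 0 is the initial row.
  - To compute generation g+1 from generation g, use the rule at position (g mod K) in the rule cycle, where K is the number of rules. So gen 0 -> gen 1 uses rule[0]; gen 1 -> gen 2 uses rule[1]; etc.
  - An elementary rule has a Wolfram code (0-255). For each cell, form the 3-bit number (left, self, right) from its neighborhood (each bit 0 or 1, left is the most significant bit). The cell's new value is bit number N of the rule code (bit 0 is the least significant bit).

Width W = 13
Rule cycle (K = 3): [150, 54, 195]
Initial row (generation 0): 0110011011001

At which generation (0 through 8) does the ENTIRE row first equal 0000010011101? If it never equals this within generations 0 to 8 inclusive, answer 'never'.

Gen 0: 0110011011001
Gen 1 (rule 150): 1001100000111
Gen 2 (rule 54): 1110010001000
Gen 3 (rule 195): 0110100110011
Gen 4 (rule 150): 1000111001100
Gen 5 (rule 54): 1101000110010
Gen 6 (rule 195): 0100011010100
Gen 7 (rule 150): 1110100010110
Gen 8 (rule 54): 0001110111001

Answer: never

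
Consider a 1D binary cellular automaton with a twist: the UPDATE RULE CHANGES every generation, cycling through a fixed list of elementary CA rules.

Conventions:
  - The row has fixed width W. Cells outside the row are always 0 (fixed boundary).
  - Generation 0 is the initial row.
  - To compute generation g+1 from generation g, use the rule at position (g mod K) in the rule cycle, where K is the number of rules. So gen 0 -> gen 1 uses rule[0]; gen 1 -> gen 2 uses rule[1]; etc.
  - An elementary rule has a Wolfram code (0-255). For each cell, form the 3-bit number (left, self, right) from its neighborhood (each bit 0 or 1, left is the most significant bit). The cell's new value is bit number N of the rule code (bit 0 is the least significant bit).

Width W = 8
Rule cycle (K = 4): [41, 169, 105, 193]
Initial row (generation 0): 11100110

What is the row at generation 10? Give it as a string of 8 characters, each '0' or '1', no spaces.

Answer: 00110001

Derivation:
Gen 0: 11100110
Gen 1 (rule 41): 10000100
Gen 2 (rule 169): 00110001
Gen 3 (rule 105): 10110100
Gen 4 (rule 193): 00010001
Gen 5 (rule 41): 11000100
Gen 6 (rule 169): 10010001
Gen 7 (rule 105): 00000100
Gen 8 (rule 193): 11110001
Gen 9 (rule 41): 10000100
Gen 10 (rule 169): 00110001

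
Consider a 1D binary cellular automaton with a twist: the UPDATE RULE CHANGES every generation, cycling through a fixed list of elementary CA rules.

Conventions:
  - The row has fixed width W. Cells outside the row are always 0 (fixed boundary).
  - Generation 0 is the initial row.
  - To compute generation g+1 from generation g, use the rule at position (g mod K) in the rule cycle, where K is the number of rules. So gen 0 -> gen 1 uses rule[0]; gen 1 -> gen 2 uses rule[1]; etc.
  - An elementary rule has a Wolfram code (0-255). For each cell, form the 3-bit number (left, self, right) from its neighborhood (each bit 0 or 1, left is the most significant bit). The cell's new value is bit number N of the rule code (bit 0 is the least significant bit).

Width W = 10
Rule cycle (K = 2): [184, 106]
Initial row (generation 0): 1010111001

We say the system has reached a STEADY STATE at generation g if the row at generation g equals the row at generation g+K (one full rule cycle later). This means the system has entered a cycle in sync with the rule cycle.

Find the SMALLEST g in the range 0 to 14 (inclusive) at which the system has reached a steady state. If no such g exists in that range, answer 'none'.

Answer: 7

Derivation:
Gen 0: 1010111001
Gen 1 (rule 184): 0101110100
Gen 2 (rule 106): 1011011000
Gen 3 (rule 184): 0110110100
Gen 4 (rule 106): 1111111000
Gen 5 (rule 184): 1111110100
Gen 6 (rule 106): 1000011000
Gen 7 (rule 184): 0100010100
Gen 8 (rule 106): 1000101000
Gen 9 (rule 184): 0100010100
Gen 10 (rule 106): 1000101000
Gen 11 (rule 184): 0100010100
Gen 12 (rule 106): 1000101000
Gen 13 (rule 184): 0100010100
Gen 14 (rule 106): 1000101000
Gen 15 (rule 184): 0100010100
Gen 16 (rule 106): 1000101000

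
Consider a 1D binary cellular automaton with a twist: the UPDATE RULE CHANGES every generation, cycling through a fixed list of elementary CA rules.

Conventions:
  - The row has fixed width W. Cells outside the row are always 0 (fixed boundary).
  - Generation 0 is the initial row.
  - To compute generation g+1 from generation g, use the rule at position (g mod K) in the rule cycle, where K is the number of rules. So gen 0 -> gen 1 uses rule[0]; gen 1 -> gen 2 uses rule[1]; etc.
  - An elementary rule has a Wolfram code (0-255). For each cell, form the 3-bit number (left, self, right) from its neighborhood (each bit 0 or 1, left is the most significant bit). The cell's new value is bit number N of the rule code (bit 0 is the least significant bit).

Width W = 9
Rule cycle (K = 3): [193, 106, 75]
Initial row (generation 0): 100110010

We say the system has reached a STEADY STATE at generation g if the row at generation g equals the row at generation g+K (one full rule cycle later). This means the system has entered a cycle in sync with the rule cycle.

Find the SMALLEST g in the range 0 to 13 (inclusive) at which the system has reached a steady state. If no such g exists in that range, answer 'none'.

Gen 0: 100110010
Gen 1 (rule 193): 000010000
Gen 2 (rule 106): 000100000
Gen 3 (rule 75): 111001111
Gen 4 (rule 193): 011000111
Gen 5 (rule 106): 111001101
Gen 6 (rule 75): 101011100
Gen 7 (rule 193): 000001101
Gen 8 (rule 106): 000011110
Gen 9 (rule 75): 111110010
Gen 10 (rule 193): 011110000
Gen 11 (rule 106): 110010000
Gen 12 (rule 75): 110100111
Gen 13 (rule 193): 010000011
Gen 14 (rule 106): 100000111
Gen 15 (rule 75): 001111101
Gen 16 (rule 193): 100111100

Answer: none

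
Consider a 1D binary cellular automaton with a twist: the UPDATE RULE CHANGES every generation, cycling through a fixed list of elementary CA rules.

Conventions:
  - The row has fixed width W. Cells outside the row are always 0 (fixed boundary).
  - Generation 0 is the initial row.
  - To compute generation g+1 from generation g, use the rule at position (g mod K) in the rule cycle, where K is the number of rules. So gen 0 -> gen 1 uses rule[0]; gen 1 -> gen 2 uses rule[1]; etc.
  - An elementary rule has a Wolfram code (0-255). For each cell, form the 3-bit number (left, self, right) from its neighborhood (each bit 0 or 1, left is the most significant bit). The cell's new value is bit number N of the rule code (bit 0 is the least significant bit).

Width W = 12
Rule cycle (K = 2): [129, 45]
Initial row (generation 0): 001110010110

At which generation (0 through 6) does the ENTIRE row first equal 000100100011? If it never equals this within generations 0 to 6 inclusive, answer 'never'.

Answer: never

Derivation:
Gen 0: 001110010110
Gen 1 (rule 129): 100100000000
Gen 2 (rule 45): 100101111111
Gen 3 (rule 129): 000000111110
Gen 4 (rule 45): 111110100000
Gen 5 (rule 129): 011100001111
Gen 6 (rule 45): 010001101000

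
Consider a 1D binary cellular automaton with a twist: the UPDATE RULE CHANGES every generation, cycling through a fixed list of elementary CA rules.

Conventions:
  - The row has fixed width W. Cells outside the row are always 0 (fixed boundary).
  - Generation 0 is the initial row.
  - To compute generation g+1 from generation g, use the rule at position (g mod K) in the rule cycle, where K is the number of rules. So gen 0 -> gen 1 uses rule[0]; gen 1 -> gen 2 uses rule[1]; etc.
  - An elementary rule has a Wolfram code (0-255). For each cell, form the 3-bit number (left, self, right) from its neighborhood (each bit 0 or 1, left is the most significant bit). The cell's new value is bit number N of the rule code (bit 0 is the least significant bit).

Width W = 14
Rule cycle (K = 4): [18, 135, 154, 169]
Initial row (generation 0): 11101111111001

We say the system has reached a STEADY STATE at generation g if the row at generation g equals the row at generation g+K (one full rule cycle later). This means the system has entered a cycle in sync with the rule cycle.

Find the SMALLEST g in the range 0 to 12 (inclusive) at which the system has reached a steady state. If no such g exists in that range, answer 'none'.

Answer: 1

Derivation:
Gen 0: 11101111111001
Gen 1 (rule 18): 00000000000110
Gen 2 (rule 135): 11111111111000
Gen 3 (rule 154): 11111111110100
Gen 4 (rule 169): 11111111101001
Gen 5 (rule 18): 00000000000110
Gen 6 (rule 135): 11111111111000
Gen 7 (rule 154): 11111111110100
Gen 8 (rule 169): 11111111101001
Gen 9 (rule 18): 00000000000110
Gen 10 (rule 135): 11111111111000
Gen 11 (rule 154): 11111111110100
Gen 12 (rule 169): 11111111101001
Gen 13 (rule 18): 00000000000110
Gen 14 (rule 135): 11111111111000
Gen 15 (rule 154): 11111111110100
Gen 16 (rule 169): 11111111101001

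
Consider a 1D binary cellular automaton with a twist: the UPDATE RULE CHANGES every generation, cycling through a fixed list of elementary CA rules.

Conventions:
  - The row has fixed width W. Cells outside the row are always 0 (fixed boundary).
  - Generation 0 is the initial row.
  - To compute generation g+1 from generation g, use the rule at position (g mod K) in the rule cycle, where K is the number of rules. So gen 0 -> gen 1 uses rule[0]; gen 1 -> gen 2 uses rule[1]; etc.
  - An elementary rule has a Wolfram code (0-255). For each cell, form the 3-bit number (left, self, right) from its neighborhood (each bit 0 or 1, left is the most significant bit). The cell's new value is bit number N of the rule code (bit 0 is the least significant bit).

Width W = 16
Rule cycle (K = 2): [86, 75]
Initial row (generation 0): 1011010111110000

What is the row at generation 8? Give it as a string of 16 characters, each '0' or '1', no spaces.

Gen 0: 1011010111110000
Gen 1 (rule 86): 1001010000011000
Gen 2 (rule 75): 0010000111111011
Gen 3 (rule 86): 0111001000001001
Gen 4 (rule 75): 1101010011110010
Gen 5 (rule 86): 0101011100011111
Gen 6 (rule 75): 1000010101110001
Gen 7 (rule 86): 1100110100011011
Gen 8 (rule 75): 1101110001111011

Answer: 1101110001111011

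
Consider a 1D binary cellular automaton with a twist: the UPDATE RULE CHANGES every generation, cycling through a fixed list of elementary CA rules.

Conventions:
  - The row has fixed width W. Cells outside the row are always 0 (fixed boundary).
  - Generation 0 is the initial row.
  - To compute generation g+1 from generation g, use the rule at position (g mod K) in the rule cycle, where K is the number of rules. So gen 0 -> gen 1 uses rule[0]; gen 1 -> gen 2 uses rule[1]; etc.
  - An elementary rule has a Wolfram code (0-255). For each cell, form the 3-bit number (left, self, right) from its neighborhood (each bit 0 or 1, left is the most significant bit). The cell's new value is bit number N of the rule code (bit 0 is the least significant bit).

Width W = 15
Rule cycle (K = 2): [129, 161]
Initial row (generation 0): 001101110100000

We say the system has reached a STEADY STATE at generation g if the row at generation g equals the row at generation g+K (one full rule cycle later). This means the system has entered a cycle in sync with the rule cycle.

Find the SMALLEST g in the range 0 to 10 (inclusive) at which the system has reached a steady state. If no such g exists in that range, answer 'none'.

Answer: none

Derivation:
Gen 0: 001101110100000
Gen 1 (rule 129): 100000100001111
Gen 2 (rule 161): 001110001100110
Gen 3 (rule 129): 100100100000000
Gen 4 (rule 161): 000000001111111
Gen 5 (rule 129): 111111100111110
Gen 6 (rule 161): 011111000011100
Gen 7 (rule 129): 001110011001001
Gen 8 (rule 161): 100100000000000
Gen 9 (rule 129): 000001111111111
Gen 10 (rule 161): 111100111111110
Gen 11 (rule 129): 011000011111100
Gen 12 (rule 161): 000011001111001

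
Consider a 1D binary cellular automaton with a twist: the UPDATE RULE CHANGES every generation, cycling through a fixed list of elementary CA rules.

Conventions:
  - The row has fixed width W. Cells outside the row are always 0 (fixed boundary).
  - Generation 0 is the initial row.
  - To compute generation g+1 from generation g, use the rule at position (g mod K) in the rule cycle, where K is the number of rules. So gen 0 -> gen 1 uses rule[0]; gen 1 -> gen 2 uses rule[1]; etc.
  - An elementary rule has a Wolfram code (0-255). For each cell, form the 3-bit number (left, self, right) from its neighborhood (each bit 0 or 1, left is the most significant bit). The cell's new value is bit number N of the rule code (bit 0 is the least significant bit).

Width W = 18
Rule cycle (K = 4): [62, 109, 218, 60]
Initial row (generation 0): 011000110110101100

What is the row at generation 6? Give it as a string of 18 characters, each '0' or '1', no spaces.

Gen 0: 011000110110101100
Gen 1 (rule 62): 110101101101111010
Gen 2 (rule 109): 111111111111001110
Gen 3 (rule 218): 111111111111111111
Gen 4 (rule 60): 100000000000000000
Gen 5 (rule 62): 110000000000000000
Gen 6 (rule 109): 110111111111111111

Answer: 110111111111111111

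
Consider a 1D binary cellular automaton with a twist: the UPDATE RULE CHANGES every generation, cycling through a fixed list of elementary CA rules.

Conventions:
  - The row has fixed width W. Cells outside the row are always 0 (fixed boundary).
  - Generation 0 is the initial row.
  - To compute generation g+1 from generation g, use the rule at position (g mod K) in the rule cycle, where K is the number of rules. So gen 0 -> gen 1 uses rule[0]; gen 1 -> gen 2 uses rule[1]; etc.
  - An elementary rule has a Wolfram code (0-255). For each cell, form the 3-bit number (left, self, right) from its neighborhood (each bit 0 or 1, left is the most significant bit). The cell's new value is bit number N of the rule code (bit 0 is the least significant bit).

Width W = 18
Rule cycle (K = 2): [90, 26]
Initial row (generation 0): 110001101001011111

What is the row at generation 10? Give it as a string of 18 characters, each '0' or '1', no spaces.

Answer: 100011000111000000

Derivation:
Gen 0: 110001101001011111
Gen 1 (rule 90): 111011100110010001
Gen 2 (rule 26): 100010011101101010
Gen 3 (rule 90): 010101110101100001
Gen 4 (rule 26): 100001000001010010
Gen 5 (rule 90): 010010100010001101
Gen 6 (rule 26): 101100010101011000
Gen 7 (rule 90): 001110100000011100
Gen 8 (rule 26): 011000010000110010
Gen 9 (rule 90): 111100101001111101
Gen 10 (rule 26): 100011000111000000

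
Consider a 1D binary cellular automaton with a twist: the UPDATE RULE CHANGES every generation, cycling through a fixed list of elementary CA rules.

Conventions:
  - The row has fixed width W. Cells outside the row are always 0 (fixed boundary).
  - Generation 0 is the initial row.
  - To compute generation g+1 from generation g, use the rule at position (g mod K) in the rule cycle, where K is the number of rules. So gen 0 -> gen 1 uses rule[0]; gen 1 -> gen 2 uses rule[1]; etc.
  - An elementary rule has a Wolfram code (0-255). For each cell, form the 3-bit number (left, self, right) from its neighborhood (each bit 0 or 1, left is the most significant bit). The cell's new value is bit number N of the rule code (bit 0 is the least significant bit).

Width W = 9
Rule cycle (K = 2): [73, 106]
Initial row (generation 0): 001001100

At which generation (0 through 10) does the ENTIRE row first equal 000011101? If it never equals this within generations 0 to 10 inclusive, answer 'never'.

Answer: never

Derivation:
Gen 0: 001001100
Gen 1 (rule 73): 100001101
Gen 2 (rule 106): 000011110
Gen 3 (rule 73): 111010010
Gen 4 (rule 106): 101100100
Gen 5 (rule 73): 001100001
Gen 6 (rule 106): 011100010
Gen 7 (rule 73): 010101000
Gen 8 (rule 106): 101010000
Gen 9 (rule 73): 000000111
Gen 10 (rule 106): 000001101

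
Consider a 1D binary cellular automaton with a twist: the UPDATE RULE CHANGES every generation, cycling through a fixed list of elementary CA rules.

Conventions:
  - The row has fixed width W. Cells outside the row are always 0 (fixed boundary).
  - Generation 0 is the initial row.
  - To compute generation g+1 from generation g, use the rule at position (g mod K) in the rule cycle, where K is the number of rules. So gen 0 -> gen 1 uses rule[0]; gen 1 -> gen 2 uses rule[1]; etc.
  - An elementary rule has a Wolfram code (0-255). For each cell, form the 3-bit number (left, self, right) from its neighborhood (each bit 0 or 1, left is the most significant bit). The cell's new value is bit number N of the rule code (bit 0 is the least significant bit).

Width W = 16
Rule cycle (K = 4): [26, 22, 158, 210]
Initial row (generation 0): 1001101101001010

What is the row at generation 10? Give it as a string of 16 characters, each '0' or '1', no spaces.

Gen 0: 1001101101001010
Gen 1 (rule 26): 0111001000110001
Gen 2 (rule 22): 1000111101001011
Gen 3 (rule 158): 1101111001111010
Gen 4 (rule 210): 0100111110111001
Gen 5 (rule 26): 1011100000100110
Gen 6 (rule 22): 1000010001111001
Gen 7 (rule 158): 1100111011110111
Gen 8 (rule 210): 0111011001110011
Gen 9 (rule 26): 1100010111001110
Gen 10 (rule 22): 0010110000110001

Answer: 0010110000110001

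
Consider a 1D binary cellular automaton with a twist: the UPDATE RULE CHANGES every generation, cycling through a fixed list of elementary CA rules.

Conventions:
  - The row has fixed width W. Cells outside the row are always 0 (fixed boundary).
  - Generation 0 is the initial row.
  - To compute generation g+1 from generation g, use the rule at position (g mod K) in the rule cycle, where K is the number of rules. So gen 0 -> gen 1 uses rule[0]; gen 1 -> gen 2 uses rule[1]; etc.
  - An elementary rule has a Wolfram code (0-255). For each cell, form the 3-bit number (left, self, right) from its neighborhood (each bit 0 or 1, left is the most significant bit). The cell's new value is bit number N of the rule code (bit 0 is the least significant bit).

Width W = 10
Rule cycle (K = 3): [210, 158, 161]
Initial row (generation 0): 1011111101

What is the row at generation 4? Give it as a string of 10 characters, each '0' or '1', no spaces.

Gen 0: 1011111101
Gen 1 (rule 210): 0001111100
Gen 2 (rule 158): 0011111010
Gen 3 (rule 161): 1001110100
Gen 4 (rule 210): 0110110010

Answer: 0110110010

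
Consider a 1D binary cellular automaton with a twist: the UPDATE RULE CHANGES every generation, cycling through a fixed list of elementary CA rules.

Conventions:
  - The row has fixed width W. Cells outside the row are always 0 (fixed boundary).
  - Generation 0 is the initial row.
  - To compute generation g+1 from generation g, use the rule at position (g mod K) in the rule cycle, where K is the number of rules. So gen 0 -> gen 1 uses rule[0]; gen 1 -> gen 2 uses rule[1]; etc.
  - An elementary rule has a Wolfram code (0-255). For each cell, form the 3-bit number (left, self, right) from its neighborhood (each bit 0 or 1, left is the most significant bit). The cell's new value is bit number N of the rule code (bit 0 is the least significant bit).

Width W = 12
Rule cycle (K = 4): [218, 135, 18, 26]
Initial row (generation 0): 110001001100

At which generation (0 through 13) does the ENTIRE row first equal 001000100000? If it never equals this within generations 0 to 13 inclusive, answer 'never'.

Gen 0: 110001001100
Gen 1 (rule 218): 111010111110
Gen 2 (rule 135): 010010011100
Gen 3 (rule 18): 101101100010
Gen 4 (rule 26): 001001010101
Gen 5 (rule 218): 010110000000
Gen 6 (rule 135): 110000111111
Gen 7 (rule 18): 001001000000
Gen 8 (rule 26): 010110100000
Gen 9 (rule 218): 100110010000
Gen 10 (rule 135): 101000110111
Gen 11 (rule 18): 000101000000
Gen 12 (rule 26): 001000100000
Gen 13 (rule 218): 010101010000

Answer: 12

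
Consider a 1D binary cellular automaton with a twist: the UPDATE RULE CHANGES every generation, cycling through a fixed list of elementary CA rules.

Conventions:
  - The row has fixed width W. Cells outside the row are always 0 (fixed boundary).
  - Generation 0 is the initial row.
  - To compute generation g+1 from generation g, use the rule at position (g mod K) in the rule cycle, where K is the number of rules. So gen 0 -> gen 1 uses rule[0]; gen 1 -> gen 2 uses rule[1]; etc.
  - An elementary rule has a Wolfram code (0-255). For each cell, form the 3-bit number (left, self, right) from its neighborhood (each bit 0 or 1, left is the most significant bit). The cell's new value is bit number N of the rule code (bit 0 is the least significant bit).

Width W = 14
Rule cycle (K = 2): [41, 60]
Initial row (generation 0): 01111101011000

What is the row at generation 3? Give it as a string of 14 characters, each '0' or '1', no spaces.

Answer: 01001010010100

Derivation:
Gen 0: 01111101011000
Gen 1 (rule 41): 01000010110011
Gen 2 (rule 60): 01100011101010
Gen 3 (rule 41): 01001010010100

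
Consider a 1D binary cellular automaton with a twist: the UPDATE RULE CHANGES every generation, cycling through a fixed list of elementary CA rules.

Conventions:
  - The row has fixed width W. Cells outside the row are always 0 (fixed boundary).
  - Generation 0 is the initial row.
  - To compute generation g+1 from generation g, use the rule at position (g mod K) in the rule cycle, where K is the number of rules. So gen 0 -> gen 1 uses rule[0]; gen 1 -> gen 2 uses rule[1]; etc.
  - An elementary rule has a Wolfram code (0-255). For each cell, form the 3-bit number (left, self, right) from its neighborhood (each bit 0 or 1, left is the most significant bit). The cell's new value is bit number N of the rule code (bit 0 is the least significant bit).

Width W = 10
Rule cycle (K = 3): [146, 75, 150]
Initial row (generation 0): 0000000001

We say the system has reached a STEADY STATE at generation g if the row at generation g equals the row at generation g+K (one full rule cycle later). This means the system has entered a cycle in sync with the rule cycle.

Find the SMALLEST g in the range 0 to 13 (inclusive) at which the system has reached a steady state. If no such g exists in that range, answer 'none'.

Answer: none

Derivation:
Gen 0: 0000000001
Gen 1 (rule 146): 0000000010
Gen 2 (rule 75): 1111111100
Gen 3 (rule 150): 0111111010
Gen 4 (rule 146): 1011110001
Gen 5 (rule 75): 0010010110
Gen 6 (rule 150): 0111110001
Gen 7 (rule 146): 1011101010
Gen 8 (rule 75): 0010100000
Gen 9 (rule 150): 0110110000
Gen 10 (rule 146): 1000001000
Gen 11 (rule 75): 0011110011
Gen 12 (rule 150): 0101101100
Gen 13 (rule 146): 1000000010
Gen 14 (rule 75): 0011111100
Gen 15 (rule 150): 0101111010
Gen 16 (rule 146): 1000110001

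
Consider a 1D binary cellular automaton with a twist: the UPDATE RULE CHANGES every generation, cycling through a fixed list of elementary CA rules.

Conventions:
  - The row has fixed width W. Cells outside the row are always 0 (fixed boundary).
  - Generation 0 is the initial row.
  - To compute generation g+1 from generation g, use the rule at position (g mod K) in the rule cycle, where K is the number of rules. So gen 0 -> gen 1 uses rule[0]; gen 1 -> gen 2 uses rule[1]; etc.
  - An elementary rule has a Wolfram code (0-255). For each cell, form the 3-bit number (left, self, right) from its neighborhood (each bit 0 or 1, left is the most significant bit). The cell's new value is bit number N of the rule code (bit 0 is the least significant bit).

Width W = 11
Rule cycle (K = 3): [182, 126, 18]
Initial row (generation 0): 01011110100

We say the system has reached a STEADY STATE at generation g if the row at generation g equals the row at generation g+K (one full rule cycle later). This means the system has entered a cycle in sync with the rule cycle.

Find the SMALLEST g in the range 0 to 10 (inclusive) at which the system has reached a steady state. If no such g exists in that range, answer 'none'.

Gen 0: 01011110100
Gen 1 (rule 182): 11101101110
Gen 2 (rule 126): 10111111011
Gen 3 (rule 18): 00000000000
Gen 4 (rule 182): 00000000000
Gen 5 (rule 126): 00000000000
Gen 6 (rule 18): 00000000000
Gen 7 (rule 182): 00000000000
Gen 8 (rule 126): 00000000000
Gen 9 (rule 18): 00000000000
Gen 10 (rule 182): 00000000000
Gen 11 (rule 126): 00000000000
Gen 12 (rule 18): 00000000000
Gen 13 (rule 182): 00000000000

Answer: 3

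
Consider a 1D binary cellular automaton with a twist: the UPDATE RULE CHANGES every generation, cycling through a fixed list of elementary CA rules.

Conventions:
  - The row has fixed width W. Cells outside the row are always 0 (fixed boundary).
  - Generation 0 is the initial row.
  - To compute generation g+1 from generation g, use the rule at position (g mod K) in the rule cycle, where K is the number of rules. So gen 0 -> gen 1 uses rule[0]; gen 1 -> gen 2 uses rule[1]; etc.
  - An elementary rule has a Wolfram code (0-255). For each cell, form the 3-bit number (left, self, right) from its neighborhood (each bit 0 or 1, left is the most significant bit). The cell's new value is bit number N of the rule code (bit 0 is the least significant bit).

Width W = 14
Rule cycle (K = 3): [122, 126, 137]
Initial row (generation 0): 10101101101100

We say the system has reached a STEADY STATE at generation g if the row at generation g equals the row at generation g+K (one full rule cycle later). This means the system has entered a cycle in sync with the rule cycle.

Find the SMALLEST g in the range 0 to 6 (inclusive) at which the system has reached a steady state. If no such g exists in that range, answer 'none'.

Gen 0: 10101101101100
Gen 1 (rule 122): 01011111111110
Gen 2 (rule 126): 11110000000011
Gen 3 (rule 137): 11100111111010
Gen 4 (rule 122): 10111100001101
Gen 5 (rule 126): 11100110011111
Gen 6 (rule 137): 11000100011110
Gen 7 (rule 122): 11101010110011
Gen 8 (rule 126): 10111111111111
Gen 9 (rule 137): 00111111111110

Answer: none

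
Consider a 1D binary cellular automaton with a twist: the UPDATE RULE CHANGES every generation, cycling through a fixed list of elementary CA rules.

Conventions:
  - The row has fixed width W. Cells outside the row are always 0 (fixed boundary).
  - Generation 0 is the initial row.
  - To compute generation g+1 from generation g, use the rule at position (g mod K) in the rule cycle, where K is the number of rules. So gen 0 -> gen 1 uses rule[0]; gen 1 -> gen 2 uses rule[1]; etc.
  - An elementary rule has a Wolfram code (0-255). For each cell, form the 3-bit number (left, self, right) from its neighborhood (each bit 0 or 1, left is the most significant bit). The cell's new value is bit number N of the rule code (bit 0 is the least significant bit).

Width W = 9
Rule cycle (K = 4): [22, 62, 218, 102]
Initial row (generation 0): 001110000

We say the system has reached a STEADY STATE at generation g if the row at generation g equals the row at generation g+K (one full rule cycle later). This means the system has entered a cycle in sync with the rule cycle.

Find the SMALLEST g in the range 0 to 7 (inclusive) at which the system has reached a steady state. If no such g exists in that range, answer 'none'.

Answer: none

Derivation:
Gen 0: 001110000
Gen 1 (rule 22): 010001000
Gen 2 (rule 62): 111011100
Gen 3 (rule 218): 111011110
Gen 4 (rule 102): 001100010
Gen 5 (rule 22): 010010111
Gen 6 (rule 62): 111111100
Gen 7 (rule 218): 111111110
Gen 8 (rule 102): 000000010
Gen 9 (rule 22): 000000111
Gen 10 (rule 62): 000001100
Gen 11 (rule 218): 000011110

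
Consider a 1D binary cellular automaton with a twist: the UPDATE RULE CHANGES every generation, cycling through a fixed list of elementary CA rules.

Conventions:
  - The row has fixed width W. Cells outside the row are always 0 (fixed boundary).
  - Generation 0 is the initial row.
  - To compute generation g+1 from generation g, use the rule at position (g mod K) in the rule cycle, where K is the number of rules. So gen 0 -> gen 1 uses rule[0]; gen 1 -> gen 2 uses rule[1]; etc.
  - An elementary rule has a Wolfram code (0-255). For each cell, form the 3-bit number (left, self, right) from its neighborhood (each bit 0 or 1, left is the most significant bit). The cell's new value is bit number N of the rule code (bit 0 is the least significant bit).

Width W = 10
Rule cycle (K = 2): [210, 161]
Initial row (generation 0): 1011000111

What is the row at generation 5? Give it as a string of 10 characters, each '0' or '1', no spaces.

Gen 0: 1011000111
Gen 1 (rule 210): 0001101011
Gen 2 (rule 161): 1100010100
Gen 3 (rule 210): 0110100010
Gen 4 (rule 161): 0001001000
Gen 5 (rule 210): 0010110100

Answer: 0010110100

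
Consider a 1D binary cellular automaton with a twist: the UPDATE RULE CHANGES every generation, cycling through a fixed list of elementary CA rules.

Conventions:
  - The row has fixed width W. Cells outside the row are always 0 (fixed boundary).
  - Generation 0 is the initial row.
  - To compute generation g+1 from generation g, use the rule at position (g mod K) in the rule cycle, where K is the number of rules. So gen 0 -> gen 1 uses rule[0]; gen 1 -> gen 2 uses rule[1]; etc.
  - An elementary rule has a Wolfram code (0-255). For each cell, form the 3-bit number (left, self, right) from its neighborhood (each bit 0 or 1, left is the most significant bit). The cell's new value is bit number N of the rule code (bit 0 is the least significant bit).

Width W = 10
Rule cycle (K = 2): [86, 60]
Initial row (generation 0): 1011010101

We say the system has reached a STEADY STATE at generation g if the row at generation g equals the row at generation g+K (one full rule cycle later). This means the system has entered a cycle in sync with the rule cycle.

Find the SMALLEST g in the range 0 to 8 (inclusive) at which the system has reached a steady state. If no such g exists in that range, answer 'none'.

Answer: none

Derivation:
Gen 0: 1011010101
Gen 1 (rule 86): 1001010101
Gen 2 (rule 60): 1101111111
Gen 3 (rule 86): 0100000001
Gen 4 (rule 60): 0110000001
Gen 5 (rule 86): 1011000011
Gen 6 (rule 60): 1110100010
Gen 7 (rule 86): 0010110111
Gen 8 (rule 60): 0011101100
Gen 9 (rule 86): 0100100110
Gen 10 (rule 60): 0110110101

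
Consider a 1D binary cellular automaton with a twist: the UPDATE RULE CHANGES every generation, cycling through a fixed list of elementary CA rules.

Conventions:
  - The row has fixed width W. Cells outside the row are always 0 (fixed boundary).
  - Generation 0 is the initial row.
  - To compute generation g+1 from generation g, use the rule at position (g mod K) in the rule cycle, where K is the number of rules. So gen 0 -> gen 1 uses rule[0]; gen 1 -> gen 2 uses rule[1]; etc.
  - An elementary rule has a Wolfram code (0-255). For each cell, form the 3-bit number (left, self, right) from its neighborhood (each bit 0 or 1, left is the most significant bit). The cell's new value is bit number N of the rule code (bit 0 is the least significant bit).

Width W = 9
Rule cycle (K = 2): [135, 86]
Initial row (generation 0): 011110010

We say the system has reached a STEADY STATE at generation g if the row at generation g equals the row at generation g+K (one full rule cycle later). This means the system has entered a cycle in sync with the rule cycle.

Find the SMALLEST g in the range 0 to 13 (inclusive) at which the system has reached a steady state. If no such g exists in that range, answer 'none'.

Gen 0: 011110010
Gen 1 (rule 135): 101100110
Gen 2 (rule 86): 100111011
Gen 3 (rule 135): 101010000
Gen 4 (rule 86): 101011000
Gen 5 (rule 135): 101000011
Gen 6 (rule 86): 101100101
Gen 7 (rule 135): 100001101
Gen 8 (rule 86): 110010101
Gen 9 (rule 135): 000110101
Gen 10 (rule 86): 001010101
Gen 11 (rule 135): 111010101
Gen 12 (rule 86): 001010101
Gen 13 (rule 135): 111010101
Gen 14 (rule 86): 001010101
Gen 15 (rule 135): 111010101

Answer: 10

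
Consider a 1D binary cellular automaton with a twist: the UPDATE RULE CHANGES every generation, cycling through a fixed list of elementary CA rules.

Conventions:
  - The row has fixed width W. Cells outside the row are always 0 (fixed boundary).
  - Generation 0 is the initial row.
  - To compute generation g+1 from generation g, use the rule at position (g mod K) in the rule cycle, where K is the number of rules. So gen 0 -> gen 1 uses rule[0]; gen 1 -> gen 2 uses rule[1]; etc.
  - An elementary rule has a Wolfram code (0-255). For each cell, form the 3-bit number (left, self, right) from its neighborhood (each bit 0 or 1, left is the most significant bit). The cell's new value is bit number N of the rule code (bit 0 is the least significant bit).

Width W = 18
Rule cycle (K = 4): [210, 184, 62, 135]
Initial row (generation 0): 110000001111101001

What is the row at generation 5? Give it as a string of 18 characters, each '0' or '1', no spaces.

Answer: 101111010101001111

Derivation:
Gen 0: 110000001111101001
Gen 1 (rule 210): 011000010111100110
Gen 2 (rule 184): 010100001111010101
Gen 3 (rule 62): 111110011000111111
Gen 4 (rule 135): 011100100011011110
Gen 5 (rule 210): 101111010101001111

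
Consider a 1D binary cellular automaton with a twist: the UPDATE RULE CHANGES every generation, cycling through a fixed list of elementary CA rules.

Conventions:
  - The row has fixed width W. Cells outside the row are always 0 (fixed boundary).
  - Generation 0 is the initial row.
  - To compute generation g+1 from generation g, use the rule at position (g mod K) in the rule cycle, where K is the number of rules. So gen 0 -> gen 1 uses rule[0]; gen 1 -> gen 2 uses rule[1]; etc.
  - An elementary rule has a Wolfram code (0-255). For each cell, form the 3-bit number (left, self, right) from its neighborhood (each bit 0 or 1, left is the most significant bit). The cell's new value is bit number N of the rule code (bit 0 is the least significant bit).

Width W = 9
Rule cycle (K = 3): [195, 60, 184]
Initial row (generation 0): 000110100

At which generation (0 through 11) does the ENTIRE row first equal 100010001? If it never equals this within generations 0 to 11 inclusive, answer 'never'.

Gen 0: 000110100
Gen 1 (rule 195): 111010001
Gen 2 (rule 60): 100111001
Gen 3 (rule 184): 010110100
Gen 4 (rule 195): 100010001
Gen 5 (rule 60): 110011001
Gen 6 (rule 184): 101010100
Gen 7 (rule 195): 000000001
Gen 8 (rule 60): 000000001
Gen 9 (rule 184): 000000000
Gen 10 (rule 195): 111111111
Gen 11 (rule 60): 100000000

Answer: 4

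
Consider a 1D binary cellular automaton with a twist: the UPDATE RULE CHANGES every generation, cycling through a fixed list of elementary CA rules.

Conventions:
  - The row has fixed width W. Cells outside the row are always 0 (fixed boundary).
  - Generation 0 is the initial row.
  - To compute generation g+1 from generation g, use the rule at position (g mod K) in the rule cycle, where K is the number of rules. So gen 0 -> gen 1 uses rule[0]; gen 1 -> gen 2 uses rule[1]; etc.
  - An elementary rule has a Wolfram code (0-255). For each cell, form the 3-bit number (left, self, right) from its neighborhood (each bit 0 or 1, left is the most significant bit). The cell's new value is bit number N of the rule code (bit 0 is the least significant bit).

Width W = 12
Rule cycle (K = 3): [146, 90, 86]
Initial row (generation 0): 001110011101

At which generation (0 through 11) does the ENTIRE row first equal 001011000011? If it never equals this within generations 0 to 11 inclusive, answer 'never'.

Gen 0: 001110011101
Gen 1 (rule 146): 010101101000
Gen 2 (rule 90): 100001100100
Gen 3 (rule 86): 110010111110
Gen 4 (rule 146): 001100011101
Gen 5 (rule 90): 011110110100
Gen 6 (rule 86): 100010010110
Gen 7 (rule 146): 010101100001
Gen 8 (rule 90): 100001110010
Gen 9 (rule 86): 110010011111
Gen 10 (rule 146): 001101101110
Gen 11 (rule 90): 011101101011

Answer: never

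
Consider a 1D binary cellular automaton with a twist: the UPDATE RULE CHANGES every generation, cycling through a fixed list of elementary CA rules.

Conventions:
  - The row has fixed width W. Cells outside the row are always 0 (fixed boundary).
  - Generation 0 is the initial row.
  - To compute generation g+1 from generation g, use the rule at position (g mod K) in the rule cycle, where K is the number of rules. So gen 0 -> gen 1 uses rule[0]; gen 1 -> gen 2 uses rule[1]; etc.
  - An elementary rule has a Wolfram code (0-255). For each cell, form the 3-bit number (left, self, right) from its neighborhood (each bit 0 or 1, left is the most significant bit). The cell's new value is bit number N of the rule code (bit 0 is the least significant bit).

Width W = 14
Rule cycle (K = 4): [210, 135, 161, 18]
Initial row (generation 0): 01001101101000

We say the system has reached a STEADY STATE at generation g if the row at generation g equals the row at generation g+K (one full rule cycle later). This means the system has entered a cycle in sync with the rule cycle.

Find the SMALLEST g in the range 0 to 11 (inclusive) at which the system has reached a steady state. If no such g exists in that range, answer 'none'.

Gen 0: 01001101101000
Gen 1 (rule 210): 10110100100100
Gen 2 (rule 135): 10000101101101
Gen 3 (rule 161): 00110010010010
Gen 4 (rule 18): 01001101101101
Gen 5 (rule 210): 10110100100100
Gen 6 (rule 135): 10000101101101
Gen 7 (rule 161): 00110010010010
Gen 8 (rule 18): 01001101101101
Gen 9 (rule 210): 10110100100100
Gen 10 (rule 135): 10000101101101
Gen 11 (rule 161): 00110010010010
Gen 12 (rule 18): 01001101101101
Gen 13 (rule 210): 10110100100100
Gen 14 (rule 135): 10000101101101
Gen 15 (rule 161): 00110010010010

Answer: 1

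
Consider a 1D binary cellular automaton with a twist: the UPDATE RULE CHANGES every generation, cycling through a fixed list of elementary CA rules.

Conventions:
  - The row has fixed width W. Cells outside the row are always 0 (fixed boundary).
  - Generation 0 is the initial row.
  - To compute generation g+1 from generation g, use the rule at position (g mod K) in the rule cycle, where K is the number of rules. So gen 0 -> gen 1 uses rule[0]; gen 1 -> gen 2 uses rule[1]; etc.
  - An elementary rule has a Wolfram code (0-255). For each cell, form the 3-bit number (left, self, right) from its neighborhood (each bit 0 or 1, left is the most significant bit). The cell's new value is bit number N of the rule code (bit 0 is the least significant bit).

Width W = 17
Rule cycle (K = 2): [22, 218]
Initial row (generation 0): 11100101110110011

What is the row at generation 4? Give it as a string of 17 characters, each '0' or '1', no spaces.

Gen 0: 11100101110110011
Gen 1 (rule 22): 00011100000001100
Gen 2 (rule 218): 00111110000011110
Gen 3 (rule 22): 01000001000100001
Gen 4 (rule 218): 10100010101010010

Answer: 10100010101010010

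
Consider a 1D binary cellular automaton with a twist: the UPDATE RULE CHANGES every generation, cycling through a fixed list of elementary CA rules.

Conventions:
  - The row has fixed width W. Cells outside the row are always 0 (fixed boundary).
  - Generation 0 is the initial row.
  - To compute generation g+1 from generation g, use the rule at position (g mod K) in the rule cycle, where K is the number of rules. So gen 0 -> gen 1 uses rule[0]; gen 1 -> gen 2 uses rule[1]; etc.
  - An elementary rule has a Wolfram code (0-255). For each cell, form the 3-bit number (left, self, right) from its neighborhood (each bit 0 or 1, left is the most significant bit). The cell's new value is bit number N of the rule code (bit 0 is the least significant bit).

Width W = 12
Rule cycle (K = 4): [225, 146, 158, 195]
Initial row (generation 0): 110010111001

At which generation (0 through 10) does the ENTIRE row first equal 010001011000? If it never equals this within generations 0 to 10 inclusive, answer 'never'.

Gen 0: 110010111001
Gen 1 (rule 225): 010001011000
Gen 2 (rule 146): 101010000100
Gen 3 (rule 158): 101011001110
Gen 4 (rule 195): 000001010110
Gen 5 (rule 225): 111100101010
Gen 6 (rule 146): 011011000001
Gen 7 (rule 158): 110010100011
Gen 8 (rule 195): 010100001101
Gen 9 (rule 225): 001001100110
Gen 10 (rule 146): 010110011001

Answer: 1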